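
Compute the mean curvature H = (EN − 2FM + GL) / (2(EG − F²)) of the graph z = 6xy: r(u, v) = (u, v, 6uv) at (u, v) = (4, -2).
H = 1728*sqrt(721)/519841

With E = 36*v^2 + 1, F = 36*u*v, G = 36*u^2 + 1, L = 0, M = 6/sqrt(36*u^2 + 36*v^2 + 1), N = 0, assemble
  H = (EN − 2FM + GL) / (2(EG − F²)) = -216*u*v/(36*u^2 + 36*v^2 + 1)^(3/2).
At (u, v) = (4, -2): H = 1728*sqrt(721)/519841.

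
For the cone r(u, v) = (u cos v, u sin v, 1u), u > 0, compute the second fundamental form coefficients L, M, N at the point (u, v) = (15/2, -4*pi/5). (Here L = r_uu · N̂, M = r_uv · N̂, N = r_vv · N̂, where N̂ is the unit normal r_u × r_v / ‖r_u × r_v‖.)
L = 0;  M = 0;  N = 15*sqrt(2)/4

Compute the unit normal N̂(u, v) = (-sqrt(2)*u*cos(v)/(2*Abs(u)), -sqrt(2)*u*sin(v)/(2*Abs(u)), sqrt(2)*u/(2*Abs(u))), and the second partials r_uu, r_uv, r_vv. Take dot products:
  L(u, v) = r_uu · N̂ = 0,
  M(u, v) = r_uv · N̂ = 0,
  N(u, v) = r_vv · N̂ = sqrt(2)*u^2/(2*Abs(u)).
Evaluating at (u, v) = (15/2, -4*pi/5):
  L = 0, M = 0, N = 15*sqrt(2)/4.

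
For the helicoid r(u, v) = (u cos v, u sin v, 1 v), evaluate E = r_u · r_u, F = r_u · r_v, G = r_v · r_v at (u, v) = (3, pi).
E = 1;  F = 0;  G = 10

Partials: r_u = (cos(v), sin(v), 0), r_v = (-u*sin(v), u*cos(v), 1). As functions of (u, v):
  E = r_u · r_u = 1,
  F = r_u · r_v = 0,
  G = r_v · r_v = u^2 + 1.
Evaluating at (u, v) = (3, pi): E = 1, F = 0, G = 10.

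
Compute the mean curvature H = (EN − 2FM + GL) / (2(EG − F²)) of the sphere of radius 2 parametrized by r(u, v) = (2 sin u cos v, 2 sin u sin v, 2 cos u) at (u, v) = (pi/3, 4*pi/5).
H = -1/2

With E = 4, F = 0, G = 4*sin(u)^2, L = -2*sin(u)/Abs(sin(u)), M = 0, N = -2*sin(u)^3/Abs(sin(u)), assemble
  H = (EN − 2FM + GL) / (2(EG − F²)) = -sin(u)/(2*Abs(sin(u))).
At (u, v) = (pi/3, 4*pi/5): H = -1/2.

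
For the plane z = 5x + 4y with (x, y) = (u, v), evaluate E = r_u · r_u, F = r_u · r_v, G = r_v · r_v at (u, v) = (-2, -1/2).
E = 26;  F = 20;  G = 17

Partials: r_u = (1, 0, 5), r_v = (0, 1, 4). As functions of (u, v):
  E = r_u · r_u = 26,
  F = r_u · r_v = 20,
  G = r_v · r_v = 17.
Evaluating at (u, v) = (-2, -1/2): E = 26, F = 20, G = 17.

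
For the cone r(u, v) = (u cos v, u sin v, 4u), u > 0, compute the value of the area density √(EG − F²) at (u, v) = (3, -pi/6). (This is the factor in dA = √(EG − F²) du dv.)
√(EG − F²)|_{(3, -pi/6)} = 3*sqrt(17)

E = 17, F = 0, G = u^2, so EG − F² = 17*u^2. Taking the positive square root: √(EG − F²) = sqrt(17)*Abs(u). At (u, v) = (3, -pi/6): 3*sqrt(17).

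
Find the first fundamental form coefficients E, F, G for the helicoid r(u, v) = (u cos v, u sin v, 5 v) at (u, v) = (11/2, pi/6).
E = 1;  F = 0;  G = 221/4

Partials: r_u = (cos(v), sin(v), 0), r_v = (-u*sin(v), u*cos(v), 5). As functions of (u, v):
  E = r_u · r_u = 1,
  F = r_u · r_v = 0,
  G = r_v · r_v = u^2 + 25.
Evaluating at (u, v) = (11/2, pi/6): E = 1, F = 0, G = 221/4.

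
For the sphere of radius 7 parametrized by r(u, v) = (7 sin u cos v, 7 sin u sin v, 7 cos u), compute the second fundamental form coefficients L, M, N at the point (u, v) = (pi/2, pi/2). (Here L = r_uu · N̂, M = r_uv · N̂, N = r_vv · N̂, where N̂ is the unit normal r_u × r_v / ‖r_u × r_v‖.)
L = -7;  M = 0;  N = -7

Compute the unit normal N̂(u, v) = (sin(u)^2*cos(v)/Abs(sin(u)), sin(u)^2*sin(v)/Abs(sin(u)), sin(2*u)/(2*Abs(sin(u)))), and the second partials r_uu, r_uv, r_vv. Take dot products:
  L(u, v) = r_uu · N̂ = -7*sin(u)/Abs(sin(u)),
  M(u, v) = r_uv · N̂ = 0,
  N(u, v) = r_vv · N̂ = -7*sin(u)^3/Abs(sin(u)).
Evaluating at (u, v) = (pi/2, pi/2):
  L = -7, M = 0, N = -7.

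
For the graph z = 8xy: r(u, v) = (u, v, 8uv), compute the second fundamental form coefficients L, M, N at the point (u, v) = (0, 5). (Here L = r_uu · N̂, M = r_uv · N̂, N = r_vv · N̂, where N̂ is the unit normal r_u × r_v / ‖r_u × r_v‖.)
L = 0;  M = 8*sqrt(1601)/1601;  N = 0

Compute the unit normal N̂(u, v) = (-8*v/sqrt(64*u^2 + 64*v^2 + 1), -8*u/sqrt(64*u^2 + 64*v^2 + 1), 1/sqrt(64*u^2 + 64*v^2 + 1)), and the second partials r_uu, r_uv, r_vv. Take dot products:
  L(u, v) = r_uu · N̂ = 0,
  M(u, v) = r_uv · N̂ = 8/sqrt(64*u^2 + 64*v^2 + 1),
  N(u, v) = r_vv · N̂ = 0.
Evaluating at (u, v) = (0, 5):
  L = 0, M = 8*sqrt(1601)/1601, N = 0.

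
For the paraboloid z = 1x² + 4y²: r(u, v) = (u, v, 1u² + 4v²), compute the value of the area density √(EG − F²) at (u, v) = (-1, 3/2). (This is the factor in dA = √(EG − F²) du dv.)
√(EG − F²)|_{(-1, 3/2)} = sqrt(149)

E = 4*u^2 + 1, F = 16*u*v, G = 64*v^2 + 1, so EG − F² = 4*u^2 + 64*v^2 + 1. Taking the positive square root: √(EG − F²) = sqrt(4*u^2 + 64*v^2 + 1). At (u, v) = (-1, 3/2): sqrt(149).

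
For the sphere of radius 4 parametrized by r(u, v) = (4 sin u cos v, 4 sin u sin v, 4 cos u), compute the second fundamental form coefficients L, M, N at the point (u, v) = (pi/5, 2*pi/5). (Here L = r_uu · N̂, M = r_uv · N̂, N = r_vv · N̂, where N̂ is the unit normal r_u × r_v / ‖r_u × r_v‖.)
L = -4;  M = 0;  N = -5/2 + sqrt(5)/2

Compute the unit normal N̂(u, v) = (sin(u)^2*cos(v)/Abs(sin(u)), sin(u)^2*sin(v)/Abs(sin(u)), sin(2*u)/(2*Abs(sin(u)))), and the second partials r_uu, r_uv, r_vv. Take dot products:
  L(u, v) = r_uu · N̂ = -4*sin(u)/Abs(sin(u)),
  M(u, v) = r_uv · N̂ = 0,
  N(u, v) = r_vv · N̂ = -4*sin(u)^3/Abs(sin(u)).
Evaluating at (u, v) = (pi/5, 2*pi/5):
  L = -4, M = 0, N = -5/2 + sqrt(5)/2.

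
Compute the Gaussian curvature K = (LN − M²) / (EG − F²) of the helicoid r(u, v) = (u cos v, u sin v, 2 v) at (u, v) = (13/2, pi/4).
K = -64/34225

Coefficients of the first fundamental form: E = 1, F = 0, G = u^2 + 4.
Coefficients of the second fundamental form: L = 0, M = -2/sqrt(u^2 + 4), N = 0.
Assemble K = (LN − M²)/(EG − F²) = -4/(u^2 + 4)^2. At (u, v) = (13/2, pi/4): K = -64/34225.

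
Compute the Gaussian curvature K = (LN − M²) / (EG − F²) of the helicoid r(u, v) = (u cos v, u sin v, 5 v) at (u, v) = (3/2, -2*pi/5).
K = -400/11881

Coefficients of the first fundamental form: E = 1, F = 0, G = u^2 + 25.
Coefficients of the second fundamental form: L = 0, M = -5/sqrt(u^2 + 25), N = 0.
Assemble K = (LN − M²)/(EG − F²) = -25/(u^2 + 25)^2. At (u, v) = (3/2, -2*pi/5): K = -400/11881.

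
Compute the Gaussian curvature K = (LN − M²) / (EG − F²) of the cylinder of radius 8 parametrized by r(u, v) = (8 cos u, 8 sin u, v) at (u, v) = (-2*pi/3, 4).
K = 0

Coefficients of the first fundamental form: E = 64, F = 0, G = 1.
Coefficients of the second fundamental form: L = -8, M = 0, N = 0.
Assemble K = (LN − M²)/(EG − F²) = 0. At (u, v) = (-2*pi/3, 4): K = 0.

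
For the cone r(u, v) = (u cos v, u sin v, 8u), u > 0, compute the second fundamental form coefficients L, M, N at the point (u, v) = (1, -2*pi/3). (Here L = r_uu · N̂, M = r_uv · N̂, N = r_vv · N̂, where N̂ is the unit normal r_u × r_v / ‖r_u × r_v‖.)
L = 0;  M = 0;  N = 8*sqrt(65)/65

Compute the unit normal N̂(u, v) = (-8*sqrt(65)*u*cos(v)/(65*Abs(u)), -8*sqrt(65)*u*sin(v)/(65*Abs(u)), sqrt(65)*u/(65*Abs(u))), and the second partials r_uu, r_uv, r_vv. Take dot products:
  L(u, v) = r_uu · N̂ = 0,
  M(u, v) = r_uv · N̂ = 0,
  N(u, v) = r_vv · N̂ = 8*sqrt(65)*u^2/(65*Abs(u)).
Evaluating at (u, v) = (1, -2*pi/3):
  L = 0, M = 0, N = 8*sqrt(65)/65.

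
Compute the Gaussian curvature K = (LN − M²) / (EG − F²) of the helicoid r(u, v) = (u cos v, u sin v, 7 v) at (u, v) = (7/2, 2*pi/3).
K = -16/1225

Coefficients of the first fundamental form: E = 1, F = 0, G = u^2 + 49.
Coefficients of the second fundamental form: L = 0, M = -7/sqrt(u^2 + 49), N = 0.
Assemble K = (LN − M²)/(EG − F²) = -49/(u^2 + 49)^2. At (u, v) = (7/2, 2*pi/3): K = -16/1225.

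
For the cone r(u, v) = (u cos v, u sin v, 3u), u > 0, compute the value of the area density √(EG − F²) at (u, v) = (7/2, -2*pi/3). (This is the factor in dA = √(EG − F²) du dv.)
√(EG − F²)|_{(7/2, -2*pi/3)} = 7*sqrt(10)/2

E = 10, F = 0, G = u^2, so EG − F² = 10*u^2. Taking the positive square root: √(EG − F²) = sqrt(10)*Abs(u). At (u, v) = (7/2, -2*pi/3): 7*sqrt(10)/2.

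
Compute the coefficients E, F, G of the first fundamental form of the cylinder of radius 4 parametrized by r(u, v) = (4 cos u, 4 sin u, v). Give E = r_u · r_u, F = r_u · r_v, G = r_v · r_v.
E = 16;  F = 0;  G = 1

Compute partials: r_u = (-4*sin(u), 4*cos(u), 0), r_v = (0, 0, 1). Then
  E = r_u · r_u = 16,
  F = r_u · r_v = 0,
  G = r_v · r_v = 1.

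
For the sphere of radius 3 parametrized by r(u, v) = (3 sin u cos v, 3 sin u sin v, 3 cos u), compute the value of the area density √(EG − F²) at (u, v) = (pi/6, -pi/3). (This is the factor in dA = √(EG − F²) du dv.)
√(EG − F²)|_{(pi/6, -pi/3)} = 9/2

E = 9, F = 0, G = 9*sin(u)^2, so EG − F² = 81*sin(u)^2. Taking the positive square root: √(EG − F²) = 9*Abs(sin(u)). At (u, v) = (pi/6, -pi/3): 9/2.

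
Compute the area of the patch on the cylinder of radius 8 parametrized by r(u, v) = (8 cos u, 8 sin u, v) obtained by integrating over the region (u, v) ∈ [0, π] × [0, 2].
Area = 16*pi

Area = ∫∫ √(EG − F²) du dv with √(EG − F²) = 8. Integrating over [0, π] × [0, 2] gives 16*pi.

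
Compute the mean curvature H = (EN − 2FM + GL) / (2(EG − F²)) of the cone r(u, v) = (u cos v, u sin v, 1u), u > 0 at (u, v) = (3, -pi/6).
H = sqrt(2)/12

With E = 2, F = 0, G = u^2, L = 0, M = 0, N = sqrt(2)*u^2/(2*Abs(u)), assemble
  H = (EN − 2FM + GL) / (2(EG − F²)) = sqrt(2)/(4*Abs(u)).
At (u, v) = (3, -pi/6): H = sqrt(2)/12.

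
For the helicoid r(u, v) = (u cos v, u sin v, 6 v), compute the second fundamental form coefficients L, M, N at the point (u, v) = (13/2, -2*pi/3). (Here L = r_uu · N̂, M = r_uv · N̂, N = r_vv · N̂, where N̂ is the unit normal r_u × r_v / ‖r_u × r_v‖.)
L = 0;  M = -12*sqrt(313)/313;  N = 0

Compute the unit normal N̂(u, v) = (6*sin(v)/sqrt(u^2 + 36), -6*cos(v)/sqrt(u^2 + 36), u/sqrt(u^2 + 36)), and the second partials r_uu, r_uv, r_vv. Take dot products:
  L(u, v) = r_uu · N̂ = 0,
  M(u, v) = r_uv · N̂ = -6/sqrt(u^2 + 36),
  N(u, v) = r_vv · N̂ = 0.
Evaluating at (u, v) = (13/2, -2*pi/3):
  L = 0, M = -12*sqrt(313)/313, N = 0.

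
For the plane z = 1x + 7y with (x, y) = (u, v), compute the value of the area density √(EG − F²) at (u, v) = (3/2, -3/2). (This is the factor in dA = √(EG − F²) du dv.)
√(EG − F²)|_{(3/2, -3/2)} = sqrt(51)

E = 2, F = 7, G = 50, so EG − F² = 51. Taking the positive square root: √(EG − F²) = sqrt(51). At (u, v) = (3/2, -3/2): sqrt(51).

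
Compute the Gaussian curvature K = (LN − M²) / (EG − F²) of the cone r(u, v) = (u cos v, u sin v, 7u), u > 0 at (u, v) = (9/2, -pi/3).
K = 0

Coefficients of the first fundamental form: E = 50, F = 0, G = u^2.
Coefficients of the second fundamental form: L = 0, M = 0, N = 7*sqrt(2)*u^2/(10*Abs(u)).
Assemble K = (LN − M²)/(EG − F²) = 0. At (u, v) = (9/2, -pi/3): K = 0.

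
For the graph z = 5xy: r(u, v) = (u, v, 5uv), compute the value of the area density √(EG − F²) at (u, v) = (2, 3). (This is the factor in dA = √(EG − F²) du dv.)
√(EG − F²)|_{(2, 3)} = sqrt(326)

E = 25*v^2 + 1, F = 25*u*v, G = 25*u^2 + 1, so EG − F² = 25*u^2 + 25*v^2 + 1. Taking the positive square root: √(EG − F²) = sqrt(25*u^2 + 25*v^2 + 1). At (u, v) = (2, 3): sqrt(326).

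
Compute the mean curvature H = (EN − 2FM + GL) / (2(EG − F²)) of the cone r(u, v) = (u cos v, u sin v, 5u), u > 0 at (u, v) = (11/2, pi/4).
H = 5*sqrt(26)/286

With E = 26, F = 0, G = u^2, L = 0, M = 0, N = 5*sqrt(26)*u^2/(26*Abs(u)), assemble
  H = (EN − 2FM + GL) / (2(EG − F²)) = 5*sqrt(26)/(52*Abs(u)).
At (u, v) = (11/2, pi/4): H = 5*sqrt(26)/286.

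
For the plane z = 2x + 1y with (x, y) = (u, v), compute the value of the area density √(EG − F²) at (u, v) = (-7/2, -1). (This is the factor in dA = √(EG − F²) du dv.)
√(EG − F²)|_{(-7/2, -1)} = sqrt(6)

E = 5, F = 2, G = 2, so EG − F² = 6. Taking the positive square root: √(EG − F²) = sqrt(6). At (u, v) = (-7/2, -1): sqrt(6).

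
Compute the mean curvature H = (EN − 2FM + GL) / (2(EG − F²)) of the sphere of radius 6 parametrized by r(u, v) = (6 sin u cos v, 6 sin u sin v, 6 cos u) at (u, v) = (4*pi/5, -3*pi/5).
H = -1/6

With E = 36, F = 0, G = 36*sin(u)^2, L = -6*sin(u)/Abs(sin(u)), M = 0, N = -6*sin(u)^3/Abs(sin(u)), assemble
  H = (EN − 2FM + GL) / (2(EG − F²)) = -sin(u)/(6*Abs(sin(u))).
At (u, v) = (4*pi/5, -3*pi/5): H = -1/6.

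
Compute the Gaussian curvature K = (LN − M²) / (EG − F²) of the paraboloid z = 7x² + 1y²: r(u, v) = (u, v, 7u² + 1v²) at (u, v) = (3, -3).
K = 28/3243601

Coefficients of the first fundamental form: E = 196*u^2 + 1, F = 28*u*v, G = 4*v^2 + 1.
Coefficients of the second fundamental form: L = 14/sqrt(196*u^2 + 4*v^2 + 1), M = 0, N = 2/sqrt(196*u^2 + 4*v^2 + 1).
Assemble K = (LN − M²)/(EG − F²) = 28/(38416*u^4 + 1568*u^2*v^2 + 392*u^2 + 16*v^4 + 8*v^2 + 1). At (u, v) = (3, -3): K = 28/3243601.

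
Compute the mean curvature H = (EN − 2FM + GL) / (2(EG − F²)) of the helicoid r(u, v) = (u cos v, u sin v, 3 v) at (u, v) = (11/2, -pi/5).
H = 0

With E = 1, F = 0, G = u^2 + 9, L = 0, M = -3/sqrt(u^2 + 9), N = 0, assemble
  H = (EN − 2FM + GL) / (2(EG − F²)) = 0.
At (u, v) = (11/2, -pi/5): H = 0.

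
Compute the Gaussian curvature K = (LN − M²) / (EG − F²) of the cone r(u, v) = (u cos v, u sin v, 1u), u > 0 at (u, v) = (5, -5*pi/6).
K = 0

Coefficients of the first fundamental form: E = 2, F = 0, G = u^2.
Coefficients of the second fundamental form: L = 0, M = 0, N = sqrt(2)*u^2/(2*Abs(u)).
Assemble K = (LN − M²)/(EG − F²) = 0. At (u, v) = (5, -5*pi/6): K = 0.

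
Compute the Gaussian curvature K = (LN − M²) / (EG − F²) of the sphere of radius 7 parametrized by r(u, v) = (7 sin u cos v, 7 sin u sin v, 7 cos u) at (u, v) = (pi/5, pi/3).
K = 1/49

Coefficients of the first fundamental form: E = 49, F = 0, G = 49*sin(u)^2.
Coefficients of the second fundamental form: L = -7*sin(u)/Abs(sin(u)), M = 0, N = -7*sin(u)^3/Abs(sin(u)).
Assemble K = (LN − M²)/(EG − F²) = 1/49. At (u, v) = (pi/5, pi/3): K = 1/49.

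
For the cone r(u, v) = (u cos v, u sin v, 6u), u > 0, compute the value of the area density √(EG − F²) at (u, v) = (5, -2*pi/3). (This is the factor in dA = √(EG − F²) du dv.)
√(EG − F²)|_{(5, -2*pi/3)} = 5*sqrt(37)

E = 37, F = 0, G = u^2, so EG − F² = 37*u^2. Taking the positive square root: √(EG − F²) = sqrt(37)*Abs(u). At (u, v) = (5, -2*pi/3): 5*sqrt(37).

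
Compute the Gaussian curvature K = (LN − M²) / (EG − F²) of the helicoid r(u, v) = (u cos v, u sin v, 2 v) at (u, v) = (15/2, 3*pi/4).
K = -64/58081

Coefficients of the first fundamental form: E = 1, F = 0, G = u^2 + 4.
Coefficients of the second fundamental form: L = 0, M = -2/sqrt(u^2 + 4), N = 0.
Assemble K = (LN − M²)/(EG − F²) = -4/(u^2 + 4)^2. At (u, v) = (15/2, 3*pi/4): K = -64/58081.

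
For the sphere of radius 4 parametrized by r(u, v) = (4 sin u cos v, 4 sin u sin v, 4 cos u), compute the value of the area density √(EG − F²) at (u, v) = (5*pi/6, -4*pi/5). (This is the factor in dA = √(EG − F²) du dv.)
√(EG − F²)|_{(5*pi/6, -4*pi/5)} = 8

E = 16, F = 0, G = 16*sin(u)^2, so EG − F² = 256*sin(u)^2. Taking the positive square root: √(EG − F²) = 16*Abs(sin(u)). At (u, v) = (5*pi/6, -4*pi/5): 8.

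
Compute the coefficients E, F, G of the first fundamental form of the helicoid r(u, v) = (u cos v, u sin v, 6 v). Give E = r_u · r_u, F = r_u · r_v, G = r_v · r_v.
E = 1;  F = 0;  G = u^2 + 36

Compute partials: r_u = (cos(v), sin(v), 0), r_v = (-u*sin(v), u*cos(v), 6). Then
  E = r_u · r_u = 1,
  F = r_u · r_v = 0,
  G = r_v · r_v = u^2 + 36.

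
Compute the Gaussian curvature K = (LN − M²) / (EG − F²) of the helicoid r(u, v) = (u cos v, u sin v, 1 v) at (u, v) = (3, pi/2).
K = -1/100

Coefficients of the first fundamental form: E = 1, F = 0, G = u^2 + 1.
Coefficients of the second fundamental form: L = 0, M = -1/sqrt(u^2 + 1), N = 0.
Assemble K = (LN − M²)/(EG − F²) = -1/(u^2 + 1)^2. At (u, v) = (3, pi/2): K = -1/100.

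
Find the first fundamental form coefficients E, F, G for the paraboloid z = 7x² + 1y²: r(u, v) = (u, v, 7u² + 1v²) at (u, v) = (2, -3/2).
E = 785;  F = -84;  G = 10

Partials: r_u = (1, 0, 14*u), r_v = (0, 1, 2*v). As functions of (u, v):
  E = r_u · r_u = 196*u^2 + 1,
  F = r_u · r_v = 28*u*v,
  G = r_v · r_v = 4*v^2 + 1.
Evaluating at (u, v) = (2, -3/2): E = 785, F = -84, G = 10.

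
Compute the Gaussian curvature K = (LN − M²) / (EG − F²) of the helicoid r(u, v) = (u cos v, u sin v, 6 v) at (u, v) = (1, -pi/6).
K = -36/1369

Coefficients of the first fundamental form: E = 1, F = 0, G = u^2 + 36.
Coefficients of the second fundamental form: L = 0, M = -6/sqrt(u^2 + 36), N = 0.
Assemble K = (LN − M²)/(EG − F²) = -36/(u^2 + 36)^2. At (u, v) = (1, -pi/6): K = -36/1369.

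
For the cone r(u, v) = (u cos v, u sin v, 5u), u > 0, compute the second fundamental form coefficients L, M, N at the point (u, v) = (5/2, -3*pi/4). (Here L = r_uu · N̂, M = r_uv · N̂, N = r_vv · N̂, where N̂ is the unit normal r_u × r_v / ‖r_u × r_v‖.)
L = 0;  M = 0;  N = 25*sqrt(26)/52

Compute the unit normal N̂(u, v) = (-5*sqrt(26)*u*cos(v)/(26*Abs(u)), -5*sqrt(26)*u*sin(v)/(26*Abs(u)), sqrt(26)*u/(26*Abs(u))), and the second partials r_uu, r_uv, r_vv. Take dot products:
  L(u, v) = r_uu · N̂ = 0,
  M(u, v) = r_uv · N̂ = 0,
  N(u, v) = r_vv · N̂ = 5*sqrt(26)*u^2/(26*Abs(u)).
Evaluating at (u, v) = (5/2, -3*pi/4):
  L = 0, M = 0, N = 25*sqrt(26)/52.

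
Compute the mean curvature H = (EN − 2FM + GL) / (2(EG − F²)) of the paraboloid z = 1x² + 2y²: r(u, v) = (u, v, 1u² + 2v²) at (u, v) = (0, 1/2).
H = 7*sqrt(5)/25

With E = 4*u^2 + 1, F = 8*u*v, G = 16*v^2 + 1, L = 2/sqrt(4*u^2 + 16*v^2 + 1), M = 0, N = 4/sqrt(4*u^2 + 16*v^2 + 1), assemble
  H = (EN − 2FM + GL) / (2(EG − F²)) = (8*u^2 + 16*v^2 + 3)/(4*u^2 + 16*v^2 + 1)^(3/2).
At (u, v) = (0, 1/2): H = 7*sqrt(5)/25.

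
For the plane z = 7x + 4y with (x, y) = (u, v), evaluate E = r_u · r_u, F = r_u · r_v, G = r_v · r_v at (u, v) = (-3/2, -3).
E = 50;  F = 28;  G = 17

Partials: r_u = (1, 0, 7), r_v = (0, 1, 4). As functions of (u, v):
  E = r_u · r_u = 50,
  F = r_u · r_v = 28,
  G = r_v · r_v = 17.
Evaluating at (u, v) = (-3/2, -3): E = 50, F = 28, G = 17.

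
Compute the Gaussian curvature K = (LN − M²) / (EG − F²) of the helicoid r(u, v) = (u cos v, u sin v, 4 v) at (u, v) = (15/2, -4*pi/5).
K = -256/83521

Coefficients of the first fundamental form: E = 1, F = 0, G = u^2 + 16.
Coefficients of the second fundamental form: L = 0, M = -4/sqrt(u^2 + 16), N = 0.
Assemble K = (LN − M²)/(EG − F²) = -16/(u^2 + 16)^2. At (u, v) = (15/2, -4*pi/5): K = -256/83521.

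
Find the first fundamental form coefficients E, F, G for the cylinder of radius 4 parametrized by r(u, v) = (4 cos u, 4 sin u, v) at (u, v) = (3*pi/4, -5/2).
E = 16;  F = 0;  G = 1

Partials: r_u = (-4*sin(u), 4*cos(u), 0), r_v = (0, 0, 1). As functions of (u, v):
  E = r_u · r_u = 16,
  F = r_u · r_v = 0,
  G = r_v · r_v = 1.
Evaluating at (u, v) = (3*pi/4, -5/2): E = 16, F = 0, G = 1.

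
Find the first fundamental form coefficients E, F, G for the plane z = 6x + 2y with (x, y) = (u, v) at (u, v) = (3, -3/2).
E = 37;  F = 12;  G = 5

Partials: r_u = (1, 0, 6), r_v = (0, 1, 2). As functions of (u, v):
  E = r_u · r_u = 37,
  F = r_u · r_v = 12,
  G = r_v · r_v = 5.
Evaluating at (u, v) = (3, -3/2): E = 37, F = 12, G = 5.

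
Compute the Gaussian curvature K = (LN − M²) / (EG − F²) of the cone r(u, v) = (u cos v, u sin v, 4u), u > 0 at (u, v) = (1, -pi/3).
K = 0

Coefficients of the first fundamental form: E = 17, F = 0, G = u^2.
Coefficients of the second fundamental form: L = 0, M = 0, N = 4*sqrt(17)*u^2/(17*Abs(u)).
Assemble K = (LN − M²)/(EG − F²) = 0. At (u, v) = (1, -pi/3): K = 0.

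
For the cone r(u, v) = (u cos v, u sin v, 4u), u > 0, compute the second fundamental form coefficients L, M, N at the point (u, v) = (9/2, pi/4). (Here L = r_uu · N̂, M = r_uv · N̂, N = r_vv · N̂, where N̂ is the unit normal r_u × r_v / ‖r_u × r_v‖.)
L = 0;  M = 0;  N = 18*sqrt(17)/17

Compute the unit normal N̂(u, v) = (-4*sqrt(17)*u*cos(v)/(17*Abs(u)), -4*sqrt(17)*u*sin(v)/(17*Abs(u)), sqrt(17)*u/(17*Abs(u))), and the second partials r_uu, r_uv, r_vv. Take dot products:
  L(u, v) = r_uu · N̂ = 0,
  M(u, v) = r_uv · N̂ = 0,
  N(u, v) = r_vv · N̂ = 4*sqrt(17)*u^2/(17*Abs(u)).
Evaluating at (u, v) = (9/2, pi/4):
  L = 0, M = 0, N = 18*sqrt(17)/17.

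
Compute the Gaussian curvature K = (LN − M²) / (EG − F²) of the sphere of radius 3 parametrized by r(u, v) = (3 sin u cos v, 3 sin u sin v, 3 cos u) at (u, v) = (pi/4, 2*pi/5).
K = 1/9

Coefficients of the first fundamental form: E = 9, F = 0, G = 9*sin(u)^2.
Coefficients of the second fundamental form: L = -3*sin(u)/Abs(sin(u)), M = 0, N = -3*sin(u)^3/Abs(sin(u)).
Assemble K = (LN − M²)/(EG − F²) = 1/9. At (u, v) = (pi/4, 2*pi/5): K = 1/9.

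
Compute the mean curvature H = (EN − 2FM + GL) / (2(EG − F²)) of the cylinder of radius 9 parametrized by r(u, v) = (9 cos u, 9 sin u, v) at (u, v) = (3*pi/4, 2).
H = -1/18

With E = 81, F = 0, G = 1, L = -9, M = 0, N = 0, assemble
  H = (EN − 2FM + GL) / (2(EG − F²)) = -1/18.
At (u, v) = (3*pi/4, 2): H = -1/18.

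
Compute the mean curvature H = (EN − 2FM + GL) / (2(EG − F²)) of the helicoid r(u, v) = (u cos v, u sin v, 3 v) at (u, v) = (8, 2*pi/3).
H = 0

With E = 1, F = 0, G = u^2 + 9, L = 0, M = -3/sqrt(u^2 + 9), N = 0, assemble
  H = (EN − 2FM + GL) / (2(EG − F²)) = 0.
At (u, v) = (8, 2*pi/3): H = 0.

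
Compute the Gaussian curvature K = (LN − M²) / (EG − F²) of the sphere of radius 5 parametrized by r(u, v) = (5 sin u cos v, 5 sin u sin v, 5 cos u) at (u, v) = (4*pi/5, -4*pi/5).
K = 1/25

Coefficients of the first fundamental form: E = 25, F = 0, G = 25*sin(u)^2.
Coefficients of the second fundamental form: L = -5*sin(u)/Abs(sin(u)), M = 0, N = -5*sin(u)^3/Abs(sin(u)).
Assemble K = (LN − M²)/(EG − F²) = 1/25. At (u, v) = (4*pi/5, -4*pi/5): K = 1/25.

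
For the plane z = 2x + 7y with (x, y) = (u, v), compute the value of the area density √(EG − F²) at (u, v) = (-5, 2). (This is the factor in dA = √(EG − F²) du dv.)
√(EG − F²)|_{(-5, 2)} = 3*sqrt(6)

E = 5, F = 14, G = 50, so EG − F² = 54. Taking the positive square root: √(EG − F²) = 3*sqrt(6). At (u, v) = (-5, 2): 3*sqrt(6).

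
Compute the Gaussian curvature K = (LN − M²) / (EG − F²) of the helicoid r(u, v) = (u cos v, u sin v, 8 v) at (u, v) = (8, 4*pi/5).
K = -1/256

Coefficients of the first fundamental form: E = 1, F = 0, G = u^2 + 64.
Coefficients of the second fundamental form: L = 0, M = -8/sqrt(u^2 + 64), N = 0.
Assemble K = (LN − M²)/(EG − F²) = -64/(u^2 + 64)^2. At (u, v) = (8, 4*pi/5): K = -1/256.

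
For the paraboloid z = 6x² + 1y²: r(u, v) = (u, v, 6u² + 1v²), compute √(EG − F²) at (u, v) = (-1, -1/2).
√(EG − F²)|_{(-1, -1/2)} = sqrt(146)

E = 144*u^2 + 1, F = 24*u*v, G = 4*v^2 + 1; EG − F² = 144*u^2 + 4*v^2 + 1; √(EG − F²) = sqrt(144*u^2 + 4*v^2 + 1). At the given point: sqrt(146).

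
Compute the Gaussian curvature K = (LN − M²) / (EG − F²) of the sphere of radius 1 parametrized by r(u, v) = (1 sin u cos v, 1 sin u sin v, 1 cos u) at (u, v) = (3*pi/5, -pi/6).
K = 1

Coefficients of the first fundamental form: E = 1, F = 0, G = sin(u)^2.
Coefficients of the second fundamental form: L = -sin(u)/Abs(sin(u)), M = 0, N = -sin(u)^3/Abs(sin(u)).
Assemble K = (LN − M²)/(EG − F²) = 1. At (u, v) = (3*pi/5, -pi/6): K = 1.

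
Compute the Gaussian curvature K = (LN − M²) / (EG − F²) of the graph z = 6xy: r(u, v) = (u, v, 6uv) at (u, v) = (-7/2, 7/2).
K = -36/779689

Coefficients of the first fundamental form: E = 36*v^2 + 1, F = 36*u*v, G = 36*u^2 + 1.
Coefficients of the second fundamental form: L = 0, M = 6/sqrt(36*u^2 + 36*v^2 + 1), N = 0.
Assemble K = (LN − M²)/(EG − F²) = -36/(1296*u^4 + 2592*u^2*v^2 + 72*u^2 + 1296*v^4 + 72*v^2 + 1). At (u, v) = (-7/2, 7/2): K = -36/779689.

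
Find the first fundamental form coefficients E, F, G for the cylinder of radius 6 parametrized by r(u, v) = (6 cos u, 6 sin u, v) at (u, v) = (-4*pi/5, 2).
E = 36;  F = 0;  G = 1

Partials: r_u = (-6*sin(u), 6*cos(u), 0), r_v = (0, 0, 1). As functions of (u, v):
  E = r_u · r_u = 36,
  F = r_u · r_v = 0,
  G = r_v · r_v = 1.
Evaluating at (u, v) = (-4*pi/5, 2): E = 36, F = 0, G = 1.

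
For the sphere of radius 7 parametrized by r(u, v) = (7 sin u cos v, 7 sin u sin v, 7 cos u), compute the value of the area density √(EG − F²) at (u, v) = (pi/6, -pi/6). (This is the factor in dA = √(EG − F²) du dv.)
√(EG − F²)|_{(pi/6, -pi/6)} = 49/2

E = 49, F = 0, G = 49*sin(u)^2, so EG − F² = 2401*sin(u)^2. Taking the positive square root: √(EG − F²) = 49*Abs(sin(u)). At (u, v) = (pi/6, -pi/6): 49/2.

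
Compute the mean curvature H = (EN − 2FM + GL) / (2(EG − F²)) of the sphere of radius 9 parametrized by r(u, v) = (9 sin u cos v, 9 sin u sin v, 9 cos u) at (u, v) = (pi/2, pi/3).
H = -1/9

With E = 81, F = 0, G = 81*sin(u)^2, L = -9*sin(u)/Abs(sin(u)), M = 0, N = -9*sin(u)^3/Abs(sin(u)), assemble
  H = (EN − 2FM + GL) / (2(EG − F²)) = -sin(u)/(9*Abs(sin(u))).
At (u, v) = (pi/2, pi/3): H = -1/9.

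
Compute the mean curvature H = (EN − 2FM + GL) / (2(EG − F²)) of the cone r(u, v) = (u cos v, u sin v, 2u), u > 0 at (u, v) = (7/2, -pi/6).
H = 2*sqrt(5)/35

With E = 5, F = 0, G = u^2, L = 0, M = 0, N = 2*sqrt(5)*u^2/(5*Abs(u)), assemble
  H = (EN − 2FM + GL) / (2(EG − F²)) = sqrt(5)/(5*Abs(u)).
At (u, v) = (7/2, -pi/6): H = 2*sqrt(5)/35.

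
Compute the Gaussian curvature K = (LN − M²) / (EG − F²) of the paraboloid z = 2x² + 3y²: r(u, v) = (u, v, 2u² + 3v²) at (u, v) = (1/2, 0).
K = 24/25

Coefficients of the first fundamental form: E = 16*u^2 + 1, F = 24*u*v, G = 36*v^2 + 1.
Coefficients of the second fundamental form: L = 4/sqrt(16*u^2 + 36*v^2 + 1), M = 0, N = 6/sqrt(16*u^2 + 36*v^2 + 1).
Assemble K = (LN − M²)/(EG − F²) = 24/(256*u^4 + 1152*u^2*v^2 + 32*u^2 + 1296*v^4 + 72*v^2 + 1). At (u, v) = (1/2, 0): K = 24/25.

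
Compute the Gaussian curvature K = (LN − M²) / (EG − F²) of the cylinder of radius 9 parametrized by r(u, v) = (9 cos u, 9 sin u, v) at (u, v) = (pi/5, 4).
K = 0

Coefficients of the first fundamental form: E = 81, F = 0, G = 1.
Coefficients of the second fundamental form: L = -9, M = 0, N = 0.
Assemble K = (LN − M²)/(EG − F²) = 0. At (u, v) = (pi/5, 4): K = 0.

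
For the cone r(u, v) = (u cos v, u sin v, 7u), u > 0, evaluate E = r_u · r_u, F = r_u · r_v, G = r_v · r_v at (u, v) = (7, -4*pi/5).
E = 50;  F = 0;  G = 49

Partials: r_u = (cos(v), sin(v), 7), r_v = (-u*sin(v), u*cos(v), 0). As functions of (u, v):
  E = r_u · r_u = 50,
  F = r_u · r_v = 0,
  G = r_v · r_v = u^2.
Evaluating at (u, v) = (7, -4*pi/5): E = 50, F = 0, G = 49.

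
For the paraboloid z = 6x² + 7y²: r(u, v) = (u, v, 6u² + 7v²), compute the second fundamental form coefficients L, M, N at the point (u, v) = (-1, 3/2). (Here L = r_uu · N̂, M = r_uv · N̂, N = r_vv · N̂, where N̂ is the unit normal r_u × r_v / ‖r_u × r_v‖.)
L = 6*sqrt(586)/293;  M = 0;  N = 7*sqrt(586)/293

Compute the unit normal N̂(u, v) = (-12*u/sqrt(144*u^2 + 196*v^2 + 1), -14*v/sqrt(144*u^2 + 196*v^2 + 1), 1/sqrt(144*u^2 + 196*v^2 + 1)), and the second partials r_uu, r_uv, r_vv. Take dot products:
  L(u, v) = r_uu · N̂ = 12/sqrt(144*u^2 + 196*v^2 + 1),
  M(u, v) = r_uv · N̂ = 0,
  N(u, v) = r_vv · N̂ = 14/sqrt(144*u^2 + 196*v^2 + 1).
Evaluating at (u, v) = (-1, 3/2):
  L = 6*sqrt(586)/293, M = 0, N = 7*sqrt(586)/293.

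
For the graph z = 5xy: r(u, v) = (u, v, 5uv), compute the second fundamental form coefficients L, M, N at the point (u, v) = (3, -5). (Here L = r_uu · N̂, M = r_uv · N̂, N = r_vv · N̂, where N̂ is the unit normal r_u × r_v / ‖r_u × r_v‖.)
L = 0;  M = 5*sqrt(851)/851;  N = 0

Compute the unit normal N̂(u, v) = (-5*v/sqrt(25*u^2 + 25*v^2 + 1), -5*u/sqrt(25*u^2 + 25*v^2 + 1), 1/sqrt(25*u^2 + 25*v^2 + 1)), and the second partials r_uu, r_uv, r_vv. Take dot products:
  L(u, v) = r_uu · N̂ = 0,
  M(u, v) = r_uv · N̂ = 5/sqrt(25*u^2 + 25*v^2 + 1),
  N(u, v) = r_vv · N̂ = 0.
Evaluating at (u, v) = (3, -5):
  L = 0, M = 5*sqrt(851)/851, N = 0.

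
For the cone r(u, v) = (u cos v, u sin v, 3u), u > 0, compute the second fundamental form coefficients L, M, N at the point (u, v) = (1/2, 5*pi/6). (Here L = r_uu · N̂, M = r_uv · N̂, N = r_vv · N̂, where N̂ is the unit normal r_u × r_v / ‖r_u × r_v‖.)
L = 0;  M = 0;  N = 3*sqrt(10)/20

Compute the unit normal N̂(u, v) = (-3*sqrt(10)*u*cos(v)/(10*Abs(u)), -3*sqrt(10)*u*sin(v)/(10*Abs(u)), sqrt(10)*u/(10*Abs(u))), and the second partials r_uu, r_uv, r_vv. Take dot products:
  L(u, v) = r_uu · N̂ = 0,
  M(u, v) = r_uv · N̂ = 0,
  N(u, v) = r_vv · N̂ = 3*sqrt(10)*u^2/(10*Abs(u)).
Evaluating at (u, v) = (1/2, 5*pi/6):
  L = 0, M = 0, N = 3*sqrt(10)/20.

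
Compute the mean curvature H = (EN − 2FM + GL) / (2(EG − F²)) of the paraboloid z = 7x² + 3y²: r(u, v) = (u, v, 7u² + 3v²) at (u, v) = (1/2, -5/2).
H = 1732*sqrt(11)/15125

With E = 196*u^2 + 1, F = 84*u*v, G = 36*v^2 + 1, L = 14/sqrt(196*u^2 + 36*v^2 + 1), M = 0, N = 6/sqrt(196*u^2 + 36*v^2 + 1), assemble
  H = (EN − 2FM + GL) / (2(EG − F²)) = 2*(294*u^2 + 126*v^2 + 5)/(196*u^2 + 36*v^2 + 1)^(3/2).
At (u, v) = (1/2, -5/2): H = 1732*sqrt(11)/15125.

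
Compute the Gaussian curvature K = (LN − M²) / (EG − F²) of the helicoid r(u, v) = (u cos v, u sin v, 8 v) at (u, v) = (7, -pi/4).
K = -64/12769

Coefficients of the first fundamental form: E = 1, F = 0, G = u^2 + 64.
Coefficients of the second fundamental form: L = 0, M = -8/sqrt(u^2 + 64), N = 0.
Assemble K = (LN − M²)/(EG − F²) = -64/(u^2 + 64)^2. At (u, v) = (7, -pi/4): K = -64/12769.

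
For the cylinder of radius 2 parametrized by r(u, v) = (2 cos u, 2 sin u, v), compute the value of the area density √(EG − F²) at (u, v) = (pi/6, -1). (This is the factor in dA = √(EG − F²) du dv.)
√(EG − F²)|_{(pi/6, -1)} = 2

E = 4, F = 0, G = 1, so EG − F² = 4. Taking the positive square root: √(EG − F²) = 2. At (u, v) = (pi/6, -1): 2.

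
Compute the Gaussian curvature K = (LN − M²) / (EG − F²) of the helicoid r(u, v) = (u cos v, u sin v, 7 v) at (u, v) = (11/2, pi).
K = -784/100489

Coefficients of the first fundamental form: E = 1, F = 0, G = u^2 + 49.
Coefficients of the second fundamental form: L = 0, M = -7/sqrt(u^2 + 49), N = 0.
Assemble K = (LN − M²)/(EG − F²) = -49/(u^2 + 49)^2. At (u, v) = (11/2, pi): K = -784/100489.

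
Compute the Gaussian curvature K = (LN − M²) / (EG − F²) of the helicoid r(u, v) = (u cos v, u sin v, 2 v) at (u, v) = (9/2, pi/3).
K = -64/9409

Coefficients of the first fundamental form: E = 1, F = 0, G = u^2 + 4.
Coefficients of the second fundamental form: L = 0, M = -2/sqrt(u^2 + 4), N = 0.
Assemble K = (LN − M²)/(EG − F²) = -4/(u^2 + 4)^2. At (u, v) = (9/2, pi/3): K = -64/9409.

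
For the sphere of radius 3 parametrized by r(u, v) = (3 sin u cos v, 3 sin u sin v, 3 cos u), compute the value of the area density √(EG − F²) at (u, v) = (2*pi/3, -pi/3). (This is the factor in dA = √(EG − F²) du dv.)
√(EG − F²)|_{(2*pi/3, -pi/3)} = 9*sqrt(3)/2

E = 9, F = 0, G = 9*sin(u)^2, so EG − F² = 81*sin(u)^2. Taking the positive square root: √(EG − F²) = 9*Abs(sin(u)). At (u, v) = (2*pi/3, -pi/3): 9*sqrt(3)/2.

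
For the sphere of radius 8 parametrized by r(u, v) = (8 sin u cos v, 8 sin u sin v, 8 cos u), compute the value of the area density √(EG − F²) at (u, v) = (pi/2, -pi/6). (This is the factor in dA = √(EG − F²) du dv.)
√(EG − F²)|_{(pi/2, -pi/6)} = 64

E = 64, F = 0, G = 64*sin(u)^2, so EG − F² = 4096*sin(u)^2. Taking the positive square root: √(EG − F²) = 64*Abs(sin(u)). At (u, v) = (pi/2, -pi/6): 64.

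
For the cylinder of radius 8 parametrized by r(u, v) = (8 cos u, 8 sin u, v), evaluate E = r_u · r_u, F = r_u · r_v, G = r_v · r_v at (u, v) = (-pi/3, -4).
E = 64;  F = 0;  G = 1

Partials: r_u = (-8*sin(u), 8*cos(u), 0), r_v = (0, 0, 1). As functions of (u, v):
  E = r_u · r_u = 64,
  F = r_u · r_v = 0,
  G = r_v · r_v = 1.
Evaluating at (u, v) = (-pi/3, -4): E = 64, F = 0, G = 1.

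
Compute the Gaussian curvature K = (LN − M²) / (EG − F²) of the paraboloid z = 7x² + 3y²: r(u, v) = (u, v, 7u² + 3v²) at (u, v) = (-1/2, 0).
K = 21/625

Coefficients of the first fundamental form: E = 196*u^2 + 1, F = 84*u*v, G = 36*v^2 + 1.
Coefficients of the second fundamental form: L = 14/sqrt(196*u^2 + 36*v^2 + 1), M = 0, N = 6/sqrt(196*u^2 + 36*v^2 + 1).
Assemble K = (LN − M²)/(EG − F²) = 84/(38416*u^4 + 14112*u^2*v^2 + 392*u^2 + 1296*v^4 + 72*v^2 + 1). At (u, v) = (-1/2, 0): K = 21/625.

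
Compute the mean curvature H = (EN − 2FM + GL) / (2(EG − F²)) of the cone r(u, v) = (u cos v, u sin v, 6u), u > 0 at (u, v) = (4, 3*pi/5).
H = 3*sqrt(37)/148

With E = 37, F = 0, G = u^2, L = 0, M = 0, N = 6*sqrt(37)*u^2/(37*Abs(u)), assemble
  H = (EN − 2FM + GL) / (2(EG − F²)) = 3*sqrt(37)/(37*Abs(u)).
At (u, v) = (4, 3*pi/5): H = 3*sqrt(37)/148.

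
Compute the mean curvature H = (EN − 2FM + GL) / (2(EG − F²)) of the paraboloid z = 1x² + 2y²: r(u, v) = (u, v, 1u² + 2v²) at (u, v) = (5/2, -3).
H = 197*sqrt(170)/28900

With E = 4*u^2 + 1, F = 8*u*v, G = 16*v^2 + 1, L = 2/sqrt(4*u^2 + 16*v^2 + 1), M = 0, N = 4/sqrt(4*u^2 + 16*v^2 + 1), assemble
  H = (EN − 2FM + GL) / (2(EG − F²)) = (8*u^2 + 16*v^2 + 3)/(4*u^2 + 16*v^2 + 1)^(3/2).
At (u, v) = (5/2, -3): H = 197*sqrt(170)/28900.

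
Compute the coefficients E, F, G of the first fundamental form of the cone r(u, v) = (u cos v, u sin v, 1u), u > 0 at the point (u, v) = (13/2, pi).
E = 2;  F = 0;  G = 169/4

Partials: r_u = (cos(v), sin(v), 1), r_v = (-u*sin(v), u*cos(v), 0). As functions of (u, v):
  E = r_u · r_u = 2,
  F = r_u · r_v = 0,
  G = r_v · r_v = u^2.
Evaluating at (u, v) = (13/2, pi): E = 2, F = 0, G = 169/4.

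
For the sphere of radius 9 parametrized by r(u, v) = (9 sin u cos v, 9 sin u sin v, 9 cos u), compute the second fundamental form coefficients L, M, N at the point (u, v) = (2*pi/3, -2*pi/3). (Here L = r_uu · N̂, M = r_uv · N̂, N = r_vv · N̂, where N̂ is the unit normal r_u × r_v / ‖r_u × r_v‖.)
L = -9;  M = 0;  N = -27/4

Compute the unit normal N̂(u, v) = (sin(u)^2*cos(v)/Abs(sin(u)), sin(u)^2*sin(v)/Abs(sin(u)), sin(2*u)/(2*Abs(sin(u)))), and the second partials r_uu, r_uv, r_vv. Take dot products:
  L(u, v) = r_uu · N̂ = -9*sin(u)/Abs(sin(u)),
  M(u, v) = r_uv · N̂ = 0,
  N(u, v) = r_vv · N̂ = -9*sin(u)^3/Abs(sin(u)).
Evaluating at (u, v) = (2*pi/3, -2*pi/3):
  L = -9, M = 0, N = -27/4.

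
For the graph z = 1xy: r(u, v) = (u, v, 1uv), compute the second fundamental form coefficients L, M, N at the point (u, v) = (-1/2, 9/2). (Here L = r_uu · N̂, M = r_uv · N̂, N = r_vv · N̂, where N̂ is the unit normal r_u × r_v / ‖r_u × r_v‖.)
L = 0;  M = sqrt(86)/43;  N = 0

Compute the unit normal N̂(u, v) = (-v/sqrt(u^2 + v^2 + 1), -u/sqrt(u^2 + v^2 + 1), 1/sqrt(u^2 + v^2 + 1)), and the second partials r_uu, r_uv, r_vv. Take dot products:
  L(u, v) = r_uu · N̂ = 0,
  M(u, v) = r_uv · N̂ = 1/sqrt(u^2 + v^2 + 1),
  N(u, v) = r_vv · N̂ = 0.
Evaluating at (u, v) = (-1/2, 9/2):
  L = 0, M = sqrt(86)/43, N = 0.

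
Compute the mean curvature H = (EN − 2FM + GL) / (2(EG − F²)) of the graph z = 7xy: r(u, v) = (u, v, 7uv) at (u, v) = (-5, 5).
H = 8575*sqrt(2451)/6007401

With E = 49*v^2 + 1, F = 49*u*v, G = 49*u^2 + 1, L = 0, M = 7/sqrt(49*u^2 + 49*v^2 + 1), N = 0, assemble
  H = (EN − 2FM + GL) / (2(EG − F²)) = -343*u*v/(49*u^2 + 49*v^2 + 1)^(3/2).
At (u, v) = (-5, 5): H = 8575*sqrt(2451)/6007401.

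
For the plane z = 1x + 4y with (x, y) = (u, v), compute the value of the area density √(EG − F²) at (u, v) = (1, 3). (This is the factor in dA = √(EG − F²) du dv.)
√(EG − F²)|_{(1, 3)} = 3*sqrt(2)

E = 2, F = 4, G = 17, so EG − F² = 18. Taking the positive square root: √(EG − F²) = 3*sqrt(2). At (u, v) = (1, 3): 3*sqrt(2).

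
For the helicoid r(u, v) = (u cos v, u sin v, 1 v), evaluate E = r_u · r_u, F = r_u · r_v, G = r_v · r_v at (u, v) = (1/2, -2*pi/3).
E = 1;  F = 0;  G = 5/4

Partials: r_u = (cos(v), sin(v), 0), r_v = (-u*sin(v), u*cos(v), 1). As functions of (u, v):
  E = r_u · r_u = 1,
  F = r_u · r_v = 0,
  G = r_v · r_v = u^2 + 1.
Evaluating at (u, v) = (1/2, -2*pi/3): E = 1, F = 0, G = 5/4.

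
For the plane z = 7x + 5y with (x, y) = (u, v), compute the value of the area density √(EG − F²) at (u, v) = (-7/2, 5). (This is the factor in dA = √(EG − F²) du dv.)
√(EG − F²)|_{(-7/2, 5)} = 5*sqrt(3)

E = 50, F = 35, G = 26, so EG − F² = 75. Taking the positive square root: √(EG − F²) = 5*sqrt(3). At (u, v) = (-7/2, 5): 5*sqrt(3).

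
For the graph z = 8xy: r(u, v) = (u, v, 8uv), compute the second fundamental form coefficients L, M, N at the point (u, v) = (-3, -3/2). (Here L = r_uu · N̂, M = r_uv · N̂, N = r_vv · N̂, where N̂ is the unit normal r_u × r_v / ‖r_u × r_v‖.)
L = 0;  M = 8*sqrt(721)/721;  N = 0

Compute the unit normal N̂(u, v) = (-8*v/sqrt(64*u^2 + 64*v^2 + 1), -8*u/sqrt(64*u^2 + 64*v^2 + 1), 1/sqrt(64*u^2 + 64*v^2 + 1)), and the second partials r_uu, r_uv, r_vv. Take dot products:
  L(u, v) = r_uu · N̂ = 0,
  M(u, v) = r_uv · N̂ = 8/sqrt(64*u^2 + 64*v^2 + 1),
  N(u, v) = r_vv · N̂ = 0.
Evaluating at (u, v) = (-3, -3/2):
  L = 0, M = 8*sqrt(721)/721, N = 0.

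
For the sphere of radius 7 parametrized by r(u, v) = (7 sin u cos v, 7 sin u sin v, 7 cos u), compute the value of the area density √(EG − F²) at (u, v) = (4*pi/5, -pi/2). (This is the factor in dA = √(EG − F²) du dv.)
√(EG − F²)|_{(4*pi/5, -pi/2)} = 49*sqrt(10 - 2*sqrt(5))/4

E = 49, F = 0, G = 49*sin(u)^2, so EG − F² = 2401*sin(u)^2. Taking the positive square root: √(EG − F²) = 49*Abs(sin(u)). At (u, v) = (4*pi/5, -pi/2): 49*sqrt(10 - 2*sqrt(5))/4.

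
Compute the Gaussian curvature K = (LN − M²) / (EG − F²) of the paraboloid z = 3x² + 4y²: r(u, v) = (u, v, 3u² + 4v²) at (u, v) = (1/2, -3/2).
K = 12/5929

Coefficients of the first fundamental form: E = 36*u^2 + 1, F = 48*u*v, G = 64*v^2 + 1.
Coefficients of the second fundamental form: L = 6/sqrt(36*u^2 + 64*v^2 + 1), M = 0, N = 8/sqrt(36*u^2 + 64*v^2 + 1).
Assemble K = (LN − M²)/(EG − F²) = 48/(1296*u^4 + 4608*u^2*v^2 + 72*u^2 + 4096*v^4 + 128*v^2 + 1). At (u, v) = (1/2, -3/2): K = 12/5929.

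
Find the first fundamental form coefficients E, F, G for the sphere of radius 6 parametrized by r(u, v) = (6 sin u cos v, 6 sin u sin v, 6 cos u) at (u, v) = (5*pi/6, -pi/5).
E = 36;  F = 0;  G = 9

Partials: r_u = (6*cos(u)*cos(v), 6*sin(v)*cos(u), -6*sin(u)), r_v = (-6*sin(u)*sin(v), 6*sin(u)*cos(v), 0). As functions of (u, v):
  E = r_u · r_u = 36,
  F = r_u · r_v = 0,
  G = r_v · r_v = 36*sin(u)^2.
Evaluating at (u, v) = (5*pi/6, -pi/5): E = 36, F = 0, G = 9.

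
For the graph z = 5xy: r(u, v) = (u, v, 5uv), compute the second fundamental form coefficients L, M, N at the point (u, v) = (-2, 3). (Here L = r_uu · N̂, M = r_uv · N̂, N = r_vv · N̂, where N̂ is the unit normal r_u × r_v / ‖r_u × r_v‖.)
L = 0;  M = 5*sqrt(326)/326;  N = 0

Compute the unit normal N̂(u, v) = (-5*v/sqrt(25*u^2 + 25*v^2 + 1), -5*u/sqrt(25*u^2 + 25*v^2 + 1), 1/sqrt(25*u^2 + 25*v^2 + 1)), and the second partials r_uu, r_uv, r_vv. Take dot products:
  L(u, v) = r_uu · N̂ = 0,
  M(u, v) = r_uv · N̂ = 5/sqrt(25*u^2 + 25*v^2 + 1),
  N(u, v) = r_vv · N̂ = 0.
Evaluating at (u, v) = (-2, 3):
  L = 0, M = 5*sqrt(326)/326, N = 0.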